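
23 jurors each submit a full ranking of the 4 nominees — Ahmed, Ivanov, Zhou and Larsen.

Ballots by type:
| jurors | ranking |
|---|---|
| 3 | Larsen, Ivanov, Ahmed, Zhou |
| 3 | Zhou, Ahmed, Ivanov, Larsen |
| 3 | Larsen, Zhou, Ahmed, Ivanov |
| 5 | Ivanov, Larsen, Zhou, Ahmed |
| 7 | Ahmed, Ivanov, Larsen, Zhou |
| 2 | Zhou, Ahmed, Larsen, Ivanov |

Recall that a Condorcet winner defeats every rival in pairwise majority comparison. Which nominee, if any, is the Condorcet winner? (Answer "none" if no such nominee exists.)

none

Check each pair by majority over 23 ballots:
Ahmed vs Ivanov: Ahmed wins 15–8.
Ahmed vs Zhou: Ahmed is ranked higher on 3+7 = 10 ballots, Zhou on 13. Zhou wins 13–10.
Ahmed vs Larsen: Ahmed wins 12–11.
Ivanov vs Zhou: 3+5+7 = 15 for Ivanov, 8 for Zhou — Ivanov by 15–8.
Ivanov vs Larsen: 15 to 8, Ivanov.
Zhou vs Larsen: Larsen wins 18–5.
Each nominee drops at least one matchup (Ahmed loses to Zhou; Ivanov loses to Ahmed; Zhou loses to Ivanov; Larsen loses to Ahmed); the cycle Ahmed beats Ivanov beats Zhou beats Ahmed rules out a Condorcet winner.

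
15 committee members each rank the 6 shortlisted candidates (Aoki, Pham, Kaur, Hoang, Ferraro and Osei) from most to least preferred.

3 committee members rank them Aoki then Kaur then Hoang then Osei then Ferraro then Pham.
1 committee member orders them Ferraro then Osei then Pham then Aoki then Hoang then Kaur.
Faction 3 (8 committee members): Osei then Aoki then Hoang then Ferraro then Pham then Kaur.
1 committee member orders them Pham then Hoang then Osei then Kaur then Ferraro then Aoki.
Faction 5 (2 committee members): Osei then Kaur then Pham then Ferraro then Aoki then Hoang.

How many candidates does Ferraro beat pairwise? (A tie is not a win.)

Ferraro against each rival (15 committee members):
Ferraro vs Aoki: Ferraro is ranked higher on 1+1+2 = 4 ballots, Aoki on 11. Aoki wins 11–4.
Ferraro–Pham: Ferraro 12–3.
Ferraro vs Kaur: 9 to 6, Ferraro.
Ferraro vs Hoang: Ferraro preferred on 1+2 = 3 ballots; Hoang wins 12–3.
Ferraro vs Osei: Ferraro preferred on 1 ballot; Osei wins 14–1.
Ferraro beats Pham, Kaur; loses to Aoki, Hoang, Osei — 2 pairwise wins.

2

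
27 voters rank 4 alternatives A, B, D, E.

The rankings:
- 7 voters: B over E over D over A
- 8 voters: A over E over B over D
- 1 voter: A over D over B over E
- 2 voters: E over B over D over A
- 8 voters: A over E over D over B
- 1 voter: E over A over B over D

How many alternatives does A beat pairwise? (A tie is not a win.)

3

A against each rival (27 voters):
A vs B: A wins 18–9.
A–D: A 18–9.
A vs E: A preferred on 8+1+8 = 17 ballots; A wins 17–10.
A beats B, D, E — 3 pairwise wins.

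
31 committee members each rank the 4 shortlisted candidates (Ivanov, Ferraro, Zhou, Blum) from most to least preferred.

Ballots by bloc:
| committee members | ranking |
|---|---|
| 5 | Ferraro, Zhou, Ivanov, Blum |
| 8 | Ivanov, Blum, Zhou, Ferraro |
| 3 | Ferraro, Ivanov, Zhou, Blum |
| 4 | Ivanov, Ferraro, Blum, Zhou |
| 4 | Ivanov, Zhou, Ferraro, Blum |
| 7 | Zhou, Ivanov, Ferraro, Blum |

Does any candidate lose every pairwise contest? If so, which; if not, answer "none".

Pairwise majorities:
Ivanov–Ferraro: Ivanov 23–8.
Ivanov vs Zhou: 8+3+4+4 = 19 for Ivanov, 12 for Zhou — Ivanov by 19–12.
Ivanov vs Blum: 5+8+3+4+4+7 = 31 for Ivanov, 0 for Blum — Ivanov by 31–0.
Ferraro vs Zhou: Zhou, 19–12.
Ferraro vs Blum: 5+3+4+4+7 = 23 for Ferraro, 8 for Blum — Ferraro by 23–8.
Zhou–Blum: Zhou 19–12.
Blum loses to every other candidate — it is the Condorcet loser.

Blum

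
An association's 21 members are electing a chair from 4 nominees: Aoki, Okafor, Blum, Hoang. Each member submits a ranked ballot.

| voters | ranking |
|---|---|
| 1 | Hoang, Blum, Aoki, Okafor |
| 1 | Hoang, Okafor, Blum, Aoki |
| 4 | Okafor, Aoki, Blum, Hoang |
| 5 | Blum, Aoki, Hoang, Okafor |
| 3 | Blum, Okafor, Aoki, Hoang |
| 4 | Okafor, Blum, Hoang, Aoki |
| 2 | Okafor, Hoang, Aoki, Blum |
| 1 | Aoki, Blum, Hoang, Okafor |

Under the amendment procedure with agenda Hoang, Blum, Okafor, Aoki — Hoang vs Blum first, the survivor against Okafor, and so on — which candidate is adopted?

Okafor

Round 1: Hoang vs Blum — 4–17, Blum advances.
Round 2: Blum vs Okafor — 10–11, Okafor advances.
Round 3: Okafor vs Aoki — 14–7, Okafor advances.
The agenda winner is Okafor.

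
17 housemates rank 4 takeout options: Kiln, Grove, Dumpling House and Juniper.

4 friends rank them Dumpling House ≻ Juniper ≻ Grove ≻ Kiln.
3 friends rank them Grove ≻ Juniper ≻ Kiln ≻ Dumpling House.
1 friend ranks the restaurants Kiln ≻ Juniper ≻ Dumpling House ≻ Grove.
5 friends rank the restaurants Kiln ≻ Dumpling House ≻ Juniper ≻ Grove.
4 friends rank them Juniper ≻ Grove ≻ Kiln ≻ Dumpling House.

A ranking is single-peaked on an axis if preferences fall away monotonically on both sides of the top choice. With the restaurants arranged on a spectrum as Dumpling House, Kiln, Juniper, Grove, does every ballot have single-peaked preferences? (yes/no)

Axis positions: Dumpling House=1, Kiln=2, Juniper=3, Grove=4.
Bloc 1: ranking walks positions 1-3-4-2; Juniper is ranked above Kiln even though Kiln lies between Juniper and the peak Dumpling House on the axis — preferences dip and rise again. Not single-peaked.
Bloc 2 (peak Grove at position 4): ranking walks positions 4-3-2-1, expanding outward from the peak — single-peaked.
Bloc 3 (peak Kiln at position 2): ranking walks positions 2-3-1-4, expanding outward from the peak — single-peaked.
Bloc 4 (peak Kiln at position 2): ranking walks positions 2-1-3-4, expanding outward from the peak — single-peaked.
Bloc 5 (peak Juniper at position 3): ranking walks positions 3-4-2-1, expanding outward from the peak — single-peaked.
Bloc 1 violates single-peakedness, so the profile is not single-peaked on this axis.

no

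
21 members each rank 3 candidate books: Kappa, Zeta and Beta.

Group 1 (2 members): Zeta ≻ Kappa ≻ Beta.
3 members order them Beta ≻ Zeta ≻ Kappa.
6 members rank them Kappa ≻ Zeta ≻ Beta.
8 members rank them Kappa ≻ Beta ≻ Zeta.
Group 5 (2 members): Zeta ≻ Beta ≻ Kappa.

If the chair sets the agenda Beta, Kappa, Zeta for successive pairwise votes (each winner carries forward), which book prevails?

Round 1: Beta vs Kappa — 5–16, Kappa advances.
Round 2: Kappa vs Zeta — 14–7, Kappa advances.
Kappa survives the agenda.

Kappa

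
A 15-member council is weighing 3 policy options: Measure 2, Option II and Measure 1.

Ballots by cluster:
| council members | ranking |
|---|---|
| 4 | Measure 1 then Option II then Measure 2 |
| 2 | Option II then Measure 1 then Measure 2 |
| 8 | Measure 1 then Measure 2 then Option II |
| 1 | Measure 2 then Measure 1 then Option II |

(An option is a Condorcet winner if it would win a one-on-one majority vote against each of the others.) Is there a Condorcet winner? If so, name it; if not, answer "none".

Head-to-head results (15 council members):
Measure 2 vs Option II: Measure 2, 9–6.
Measure 2–Measure 1: Measure 1 14–1.
Option II–Measure 1: Measure 1 13–2.
Measure 1 beats each of Measure 2, Option II — Measure 1 is the Condorcet winner.

Measure 1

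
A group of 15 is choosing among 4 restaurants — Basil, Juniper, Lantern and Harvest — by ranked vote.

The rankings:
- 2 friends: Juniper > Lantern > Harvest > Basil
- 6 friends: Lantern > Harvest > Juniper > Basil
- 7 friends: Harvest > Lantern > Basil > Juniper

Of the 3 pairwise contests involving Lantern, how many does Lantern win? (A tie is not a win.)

3

Lantern against each rival (15 friends):
Lantern–Basil: Lantern 15–0.
Lantern vs Juniper: Lantern wins 13–2.
Lantern vs Harvest: Lantern, 8–7.
Lantern beats Basil, Juniper, Harvest — 3 pairwise wins.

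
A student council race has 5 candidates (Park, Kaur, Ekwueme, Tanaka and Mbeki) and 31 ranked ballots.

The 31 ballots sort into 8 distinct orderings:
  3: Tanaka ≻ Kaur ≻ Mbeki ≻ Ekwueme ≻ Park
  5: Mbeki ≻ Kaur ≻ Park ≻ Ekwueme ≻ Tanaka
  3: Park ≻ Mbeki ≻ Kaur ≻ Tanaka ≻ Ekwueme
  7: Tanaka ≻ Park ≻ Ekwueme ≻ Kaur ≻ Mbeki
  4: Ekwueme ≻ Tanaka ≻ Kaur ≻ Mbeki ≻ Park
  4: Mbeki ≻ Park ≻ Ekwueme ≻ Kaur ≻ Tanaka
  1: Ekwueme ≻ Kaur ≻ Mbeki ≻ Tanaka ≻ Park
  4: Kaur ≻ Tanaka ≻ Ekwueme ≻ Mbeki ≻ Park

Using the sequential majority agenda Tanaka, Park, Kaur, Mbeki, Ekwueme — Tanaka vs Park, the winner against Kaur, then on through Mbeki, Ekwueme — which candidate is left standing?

Round 1: Tanaka vs Park — 19–12, Tanaka advances.
Round 2: Tanaka vs Kaur — 14–17, Kaur advances.
Round 3: Kaur vs Mbeki — 19–12, Kaur advances.
Round 4: Kaur vs Ekwueme — 15–16, Ekwueme advances.
Ekwueme survives the agenda.

Ekwueme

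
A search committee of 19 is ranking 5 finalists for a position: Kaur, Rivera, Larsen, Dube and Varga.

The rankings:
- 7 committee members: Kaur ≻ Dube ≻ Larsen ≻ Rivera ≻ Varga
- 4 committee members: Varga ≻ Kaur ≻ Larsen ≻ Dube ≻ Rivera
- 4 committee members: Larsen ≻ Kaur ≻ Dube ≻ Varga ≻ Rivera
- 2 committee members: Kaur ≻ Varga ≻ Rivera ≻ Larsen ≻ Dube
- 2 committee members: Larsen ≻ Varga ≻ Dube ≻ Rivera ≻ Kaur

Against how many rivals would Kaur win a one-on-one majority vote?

4

Kaur against each rival (19 committee members):
Kaur vs Rivera: Kaur is ranked higher on 7+4+4+2 = 17 ballots, Rivera on 2. Kaur wins 17–2.
Kaur vs Larsen: Kaur wins 13–6.
Kaur vs Dube: Kaur is ranked higher on 7+4+4+2 = 17 ballots, Dube on 2. Kaur wins 17–2.
Kaur vs Varga: Kaur, 13–6.
Kaur beats Rivera, Larsen, Dube, Varga — 4 pairwise wins.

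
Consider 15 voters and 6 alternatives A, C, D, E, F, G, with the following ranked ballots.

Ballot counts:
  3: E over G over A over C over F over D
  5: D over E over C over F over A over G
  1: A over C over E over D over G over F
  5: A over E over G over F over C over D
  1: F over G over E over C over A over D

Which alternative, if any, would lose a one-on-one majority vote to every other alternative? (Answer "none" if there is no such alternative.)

Pairwise majorities:
A vs C: A wins 9–6.
A vs D: A wins 10–5.
A–E: E 9–6.
A vs F: A preferred on 3+1+5 = 9 ballots; A wins 9–6.
A vs G: 11 to 4, A.
C vs D: 10 to 5, C.
C vs E: E, 14–1.
C vs F: C preferred on 3+5+1 = 9 ballots; C wins 9–6.
C vs G: C is ranked higher on 5+1 = 6 ballots, G on 9. G wins 9–6.
D vs E: 5 for D, 10 for E — E by 10–5.
D vs F: D is ranked higher on 5+1 = 6 ballots, F on 9. F wins 9–6.
D–G: G 9–6.
E vs F: E preferred on 3+5+1+5 = 14 ballots; E wins 14–1.
E vs G: 3+5+1+5 = 14 for E, 1 for G — E by 14–1.
F vs G: F is ranked higher on 5+1 = 6 ballots, G on 9. G wins 9–6.
Only D has no wins; D is the Condorcet loser.

D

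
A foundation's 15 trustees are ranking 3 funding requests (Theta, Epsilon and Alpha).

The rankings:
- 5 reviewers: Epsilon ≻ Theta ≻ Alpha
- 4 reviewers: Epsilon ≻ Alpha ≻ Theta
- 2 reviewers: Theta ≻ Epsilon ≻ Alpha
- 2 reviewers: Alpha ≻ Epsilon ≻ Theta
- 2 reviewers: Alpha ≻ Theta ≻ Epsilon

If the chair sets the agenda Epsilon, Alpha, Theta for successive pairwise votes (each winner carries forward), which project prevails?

Epsilon

Round 1: Epsilon vs Alpha — 11–4, Epsilon advances.
Round 2: Epsilon vs Theta — 11–4, Epsilon advances.
Epsilon survives the agenda.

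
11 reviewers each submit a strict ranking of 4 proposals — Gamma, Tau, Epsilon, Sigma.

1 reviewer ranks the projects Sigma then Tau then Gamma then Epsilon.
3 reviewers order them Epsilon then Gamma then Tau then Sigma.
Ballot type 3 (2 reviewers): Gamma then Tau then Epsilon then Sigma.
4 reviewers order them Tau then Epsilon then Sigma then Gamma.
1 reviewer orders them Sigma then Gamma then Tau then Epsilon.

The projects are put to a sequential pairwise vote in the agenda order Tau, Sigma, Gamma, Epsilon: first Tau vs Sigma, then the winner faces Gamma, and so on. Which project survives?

Round 1: Tau vs Sigma — 9–2, Tau advances.
Round 2: Tau vs Gamma — 5–6, Gamma advances.
Round 3: Gamma vs Epsilon — 4–7, Epsilon advances.
The agenda winner is Epsilon.

Epsilon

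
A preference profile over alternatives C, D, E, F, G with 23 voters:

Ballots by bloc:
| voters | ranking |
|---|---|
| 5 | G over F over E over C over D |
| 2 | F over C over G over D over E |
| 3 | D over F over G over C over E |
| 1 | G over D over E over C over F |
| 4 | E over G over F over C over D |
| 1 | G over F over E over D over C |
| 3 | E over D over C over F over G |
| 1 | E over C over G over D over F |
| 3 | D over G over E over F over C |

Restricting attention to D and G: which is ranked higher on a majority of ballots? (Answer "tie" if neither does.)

Ballots ranking D above G: 3 + 3 + 3 = 9.
Ballots ranking G above D: 23 − 9 = 14.
G wins the head-to-head 14–9.

G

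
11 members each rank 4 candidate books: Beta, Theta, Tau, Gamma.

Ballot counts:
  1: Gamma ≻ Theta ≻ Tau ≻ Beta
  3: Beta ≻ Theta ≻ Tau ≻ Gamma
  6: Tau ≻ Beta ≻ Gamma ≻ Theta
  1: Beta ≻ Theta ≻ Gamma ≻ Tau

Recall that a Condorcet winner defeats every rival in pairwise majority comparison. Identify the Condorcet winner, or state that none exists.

Tau

Head-to-head results (11 members):
Beta–Theta: Beta 10–1.
Beta–Tau: Tau 7–4.
Beta–Gamma: Beta 10–1.
Theta vs Tau: Tau, 6–5.
Theta vs Gamma: Gamma wins 7–4.
Tau–Gamma: Tau 9–2.
Tau beats each of Beta, Theta, Gamma — Tau is the Condorcet winner.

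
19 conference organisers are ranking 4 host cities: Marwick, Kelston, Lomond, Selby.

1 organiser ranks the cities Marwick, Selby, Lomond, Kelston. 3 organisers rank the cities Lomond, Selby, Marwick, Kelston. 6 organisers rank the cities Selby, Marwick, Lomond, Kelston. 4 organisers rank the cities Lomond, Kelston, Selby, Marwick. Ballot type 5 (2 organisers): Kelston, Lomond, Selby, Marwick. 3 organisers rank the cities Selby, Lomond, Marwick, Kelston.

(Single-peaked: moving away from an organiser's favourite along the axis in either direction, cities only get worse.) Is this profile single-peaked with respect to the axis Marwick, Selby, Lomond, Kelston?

Axis positions: Marwick=1, Selby=2, Lomond=3, Kelston=4.
Ballot type 1 (peak Marwick at position 1): ranking walks positions 1-2-3-4, expanding outward from the peak — single-peaked.
Ballot type 2 (peak Lomond at position 3): ranking walks positions 3-2-1-4, expanding outward from the peak — single-peaked.
Ballot type 3 (peak Selby at position 2): ranking walks positions 2-1-3-4, expanding outward from the peak — single-peaked.
Ballot type 4 (peak Lomond at position 3): ranking walks positions 3-4-2-1, expanding outward from the peak — single-peaked.
Ballot type 5 (peak Kelston at position 4): ranking walks positions 4-3-2-1, expanding outward from the peak — single-peaked.
Ballot type 6 (peak Selby at position 2): ranking walks positions 2-3-1-4, expanding outward from the peak — single-peaked.
Every ranking is single-peaked on this axis.

yes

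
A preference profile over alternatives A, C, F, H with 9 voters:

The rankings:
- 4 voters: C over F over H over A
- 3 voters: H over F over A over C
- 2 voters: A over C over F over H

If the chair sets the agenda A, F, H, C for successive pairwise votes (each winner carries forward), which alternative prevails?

C

Round 1: A vs F — 2–7, F advances.
Round 2: F vs H — 6–3, F advances.
Round 3: F vs C — 3–6, C advances.
C survives the agenda.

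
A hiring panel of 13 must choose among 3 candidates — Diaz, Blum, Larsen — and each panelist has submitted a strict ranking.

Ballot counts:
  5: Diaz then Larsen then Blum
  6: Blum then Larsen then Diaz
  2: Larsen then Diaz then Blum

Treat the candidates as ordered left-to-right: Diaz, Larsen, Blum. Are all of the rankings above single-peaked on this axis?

Axis positions: Diaz=1, Larsen=2, Blum=3.
Faction 1 (peak Diaz at position 1): ranking walks positions 1-2-3, expanding outward from the peak — single-peaked.
Faction 2 (peak Blum at position 3): ranking walks positions 3-2-1, expanding outward from the peak — single-peaked.
Faction 3 (peak Larsen at position 2): ranking walks positions 2-1-3, expanding outward from the peak — single-peaked.
Every ranking is single-peaked on this axis.

yes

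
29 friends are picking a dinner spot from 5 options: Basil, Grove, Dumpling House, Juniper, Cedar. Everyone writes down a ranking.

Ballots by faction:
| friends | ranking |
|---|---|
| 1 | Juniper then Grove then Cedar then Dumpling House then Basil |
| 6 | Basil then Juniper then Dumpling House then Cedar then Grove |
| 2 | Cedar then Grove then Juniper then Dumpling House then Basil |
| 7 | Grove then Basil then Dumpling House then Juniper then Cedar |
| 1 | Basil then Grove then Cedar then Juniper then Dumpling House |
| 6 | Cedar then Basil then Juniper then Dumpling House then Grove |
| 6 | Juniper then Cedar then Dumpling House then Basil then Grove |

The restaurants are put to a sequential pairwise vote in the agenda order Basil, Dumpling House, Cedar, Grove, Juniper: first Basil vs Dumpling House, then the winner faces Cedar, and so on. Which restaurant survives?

Round 1: Basil vs Dumpling House — 20–9, Basil advances.
Round 2: Basil vs Cedar — 14–15, Cedar advances.
Round 3: Cedar vs Grove — 20–9, Cedar advances.
Round 4: Cedar vs Juniper — 9–20, Juniper advances.
The agenda winner is Juniper.

Juniper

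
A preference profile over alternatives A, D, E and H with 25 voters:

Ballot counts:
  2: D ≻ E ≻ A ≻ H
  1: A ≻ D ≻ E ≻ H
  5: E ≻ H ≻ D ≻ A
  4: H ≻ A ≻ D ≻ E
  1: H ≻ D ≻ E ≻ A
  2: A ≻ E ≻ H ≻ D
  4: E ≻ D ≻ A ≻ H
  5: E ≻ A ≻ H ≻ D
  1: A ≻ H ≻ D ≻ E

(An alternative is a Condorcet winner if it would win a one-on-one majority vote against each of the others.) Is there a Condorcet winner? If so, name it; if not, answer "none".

Head-to-head results (25 voters):
A vs D: A is ranked higher on 1+4+2+5+1 = 13 ballots, D on 12. A wins 13–12.
A vs E: 1+4+2+1 = 8 for A, 17 for E — E by 17–8.
A vs H: 2+1+2+4+5+1 = 15 for A, 10 for H — A by 15–10.
D vs E: D preferred on 2+1+4+1+1 = 9 ballots; E wins 16–9.
D vs H: 7 to 18, H.
E vs H: E preferred on 2+1+5+2+4+5 = 19 ballots; E wins 19–6.
E defeats every rival head-to-head and is the Condorcet winner.

E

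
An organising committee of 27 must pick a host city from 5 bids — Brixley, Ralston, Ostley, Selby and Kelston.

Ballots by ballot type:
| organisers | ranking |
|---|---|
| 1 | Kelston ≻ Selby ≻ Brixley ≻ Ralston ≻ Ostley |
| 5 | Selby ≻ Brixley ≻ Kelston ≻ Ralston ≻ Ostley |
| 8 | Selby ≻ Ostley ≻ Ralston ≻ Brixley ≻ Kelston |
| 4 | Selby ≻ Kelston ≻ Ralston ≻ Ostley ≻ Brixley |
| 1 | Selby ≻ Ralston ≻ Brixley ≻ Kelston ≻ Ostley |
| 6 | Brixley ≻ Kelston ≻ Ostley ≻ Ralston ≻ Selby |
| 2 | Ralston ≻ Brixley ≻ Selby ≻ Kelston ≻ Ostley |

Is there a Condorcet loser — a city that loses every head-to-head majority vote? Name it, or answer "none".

Head-to-head results (27 organisers):
Brixley vs Ralston: Ralston wins 15–12.
Brixley–Ostley: Brixley 15–12.
Brixley–Selby: Selby 19–8.
Brixley vs Kelston: Brixley is ranked higher on 5+8+1+6+2 = 22 ballots, Kelston on 5. Brixley wins 22–5.
Ralston vs Ostley: 13 to 14, Ostley.
Ralston vs Selby: Ralston is ranked higher on 6+2 = 8 ballots, Selby on 19. Selby wins 19–8.
Ralston vs Kelston: Ralston is ranked higher on 8+1+2 = 11 ballots, Kelston on 16. Kelston wins 16–11.
Ostley vs Selby: Selby, 21–6.
Ostley vs Kelston: Kelston, 19–8.
Selby vs Kelston: 20 to 7, Selby.
Each city has at least one pairwise win (Brixley beats Ostley; Ralston beats Brixley; Ostley beats Ralston; Selby beats Brixley; Kelston beats Ralston) — no Condorcet loser.

none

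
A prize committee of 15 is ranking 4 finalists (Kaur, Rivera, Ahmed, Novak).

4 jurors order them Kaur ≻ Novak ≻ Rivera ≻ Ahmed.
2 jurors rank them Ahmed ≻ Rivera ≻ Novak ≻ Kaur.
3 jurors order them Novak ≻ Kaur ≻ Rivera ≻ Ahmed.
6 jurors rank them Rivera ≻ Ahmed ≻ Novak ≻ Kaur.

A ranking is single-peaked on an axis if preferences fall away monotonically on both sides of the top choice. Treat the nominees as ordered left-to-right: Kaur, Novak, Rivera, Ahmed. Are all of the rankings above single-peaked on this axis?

Axis positions: Kaur=1, Novak=2, Rivera=3, Ahmed=4.
Bloc 1 (peak Kaur at position 1): ranking walks positions 1-2-3-4, expanding outward from the peak — single-peaked.
Bloc 2 (peak Ahmed at position 4): ranking walks positions 4-3-2-1, expanding outward from the peak — single-peaked.
Bloc 3 (peak Novak at position 2): ranking walks positions 2-1-3-4, expanding outward from the peak — single-peaked.
Bloc 4 (peak Rivera at position 3): ranking walks positions 3-4-2-1, expanding outward from the peak — single-peaked.
Every ranking is single-peaked on this axis.

yes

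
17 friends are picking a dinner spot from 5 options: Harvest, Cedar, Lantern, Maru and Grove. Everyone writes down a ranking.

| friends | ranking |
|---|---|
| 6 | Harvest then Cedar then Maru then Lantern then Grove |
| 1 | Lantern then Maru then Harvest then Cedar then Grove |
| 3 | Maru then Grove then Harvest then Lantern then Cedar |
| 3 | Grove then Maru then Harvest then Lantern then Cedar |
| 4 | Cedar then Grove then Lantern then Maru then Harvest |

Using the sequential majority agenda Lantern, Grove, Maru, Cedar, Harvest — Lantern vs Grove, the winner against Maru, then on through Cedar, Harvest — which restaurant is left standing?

Harvest

Round 1: Lantern vs Grove — 7–10, Grove advances.
Round 2: Grove vs Maru — 7–10, Maru advances.
Round 3: Maru vs Cedar — 7–10, Cedar advances.
Round 4: Cedar vs Harvest — 4–13, Harvest advances.
Harvest survives the agenda.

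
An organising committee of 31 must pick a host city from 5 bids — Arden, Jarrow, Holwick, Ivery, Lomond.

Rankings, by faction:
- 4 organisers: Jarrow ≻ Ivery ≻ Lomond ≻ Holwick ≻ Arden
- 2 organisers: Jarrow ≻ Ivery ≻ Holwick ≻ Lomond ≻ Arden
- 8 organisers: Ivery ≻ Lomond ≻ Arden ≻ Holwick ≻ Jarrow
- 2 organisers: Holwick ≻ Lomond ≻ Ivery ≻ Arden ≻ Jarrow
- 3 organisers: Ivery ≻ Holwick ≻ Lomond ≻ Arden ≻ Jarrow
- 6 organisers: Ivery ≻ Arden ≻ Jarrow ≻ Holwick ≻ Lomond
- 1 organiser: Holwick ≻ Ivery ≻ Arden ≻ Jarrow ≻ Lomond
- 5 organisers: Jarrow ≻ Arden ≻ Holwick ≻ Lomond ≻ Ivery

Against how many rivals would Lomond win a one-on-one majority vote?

Lomond against each rival (31 organisers):
Lomond vs Arden: Lomond preferred on 4+2+8+2+3 = 19 ballots; Lomond wins 19–12.
Lomond vs Jarrow: Jarrow, 18–13.
Lomond vs Holwick: Holwick, 19–12.
Lomond–Ivery: Ivery 24–7.
Lomond beats Arden; loses to Jarrow, Holwick, Ivery — 1 pairwise win.

1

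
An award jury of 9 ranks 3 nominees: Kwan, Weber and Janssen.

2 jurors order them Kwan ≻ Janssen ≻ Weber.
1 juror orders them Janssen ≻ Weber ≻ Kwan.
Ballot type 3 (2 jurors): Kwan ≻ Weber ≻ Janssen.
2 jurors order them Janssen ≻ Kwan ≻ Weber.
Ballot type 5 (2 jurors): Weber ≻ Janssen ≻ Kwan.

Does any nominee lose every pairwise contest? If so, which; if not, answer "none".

Weber

Head-to-head results (9 jurors):
Kwan–Weber: Kwan 6–3.
Kwan vs Janssen: 4 to 5, Janssen.
Weber vs Janssen: Janssen, 5–4.
Only Weber has no wins; Weber is the Condorcet loser.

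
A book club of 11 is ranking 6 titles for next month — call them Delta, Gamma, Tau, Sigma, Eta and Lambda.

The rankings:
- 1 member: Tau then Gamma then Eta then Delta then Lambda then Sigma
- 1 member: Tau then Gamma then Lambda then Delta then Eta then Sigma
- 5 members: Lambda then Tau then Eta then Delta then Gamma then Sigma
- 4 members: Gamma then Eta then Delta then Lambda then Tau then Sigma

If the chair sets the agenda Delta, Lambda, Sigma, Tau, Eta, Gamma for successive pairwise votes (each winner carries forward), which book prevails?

Round 1: Delta vs Lambda — 5–6, Lambda advances.
Round 2: Lambda vs Sigma — 11–0, Lambda advances.
Round 3: Lambda vs Tau — 9–2, Lambda advances.
Round 4: Lambda vs Eta — 6–5, Lambda advances.
Round 5: Lambda vs Gamma — 5–6, Gamma advances.
Gamma survives the agenda.

Gamma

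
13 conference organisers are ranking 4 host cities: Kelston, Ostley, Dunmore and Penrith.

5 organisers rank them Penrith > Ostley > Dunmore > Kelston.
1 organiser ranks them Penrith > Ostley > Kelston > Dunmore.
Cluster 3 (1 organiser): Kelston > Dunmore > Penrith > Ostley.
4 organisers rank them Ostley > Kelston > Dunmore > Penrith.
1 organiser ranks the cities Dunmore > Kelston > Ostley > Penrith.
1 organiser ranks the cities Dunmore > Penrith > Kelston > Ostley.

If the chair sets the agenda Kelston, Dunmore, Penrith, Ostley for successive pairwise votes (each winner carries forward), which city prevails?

Ostley

Round 1: Kelston vs Dunmore — 6–7, Dunmore advances.
Round 2: Dunmore vs Penrith — 7–6, Dunmore advances.
Round 3: Dunmore vs Ostley — 3–10, Ostley advances.
Ostley survives the agenda.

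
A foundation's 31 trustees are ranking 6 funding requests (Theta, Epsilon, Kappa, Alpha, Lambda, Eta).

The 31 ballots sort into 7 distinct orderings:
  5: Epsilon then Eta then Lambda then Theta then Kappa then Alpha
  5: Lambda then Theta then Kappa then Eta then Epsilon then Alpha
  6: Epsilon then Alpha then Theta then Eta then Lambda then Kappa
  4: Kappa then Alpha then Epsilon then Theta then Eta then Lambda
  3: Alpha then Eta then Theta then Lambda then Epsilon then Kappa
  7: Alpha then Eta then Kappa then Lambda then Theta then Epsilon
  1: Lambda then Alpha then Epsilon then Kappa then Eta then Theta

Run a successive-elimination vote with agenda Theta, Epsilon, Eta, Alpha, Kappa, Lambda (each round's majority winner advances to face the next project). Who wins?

Lambda

Round 1: Theta vs Epsilon — 15–16, Epsilon advances.
Round 2: Epsilon vs Eta — 16–15, Epsilon advances.
Round 3: Epsilon vs Alpha — 16–15, Epsilon advances.
Round 4: Epsilon vs Kappa — 15–16, Kappa advances.
Round 5: Kappa vs Lambda — 11–20, Lambda advances.
The agenda winner is Lambda.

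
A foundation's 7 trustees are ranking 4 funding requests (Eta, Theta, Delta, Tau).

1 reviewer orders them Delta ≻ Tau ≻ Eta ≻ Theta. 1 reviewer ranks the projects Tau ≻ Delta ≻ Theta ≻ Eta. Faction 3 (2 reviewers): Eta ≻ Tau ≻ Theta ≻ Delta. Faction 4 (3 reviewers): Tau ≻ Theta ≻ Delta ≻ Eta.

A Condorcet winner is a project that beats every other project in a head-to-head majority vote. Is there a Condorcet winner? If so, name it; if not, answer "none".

Tau

Check each pair by majority over 7 ballots:
Eta–Theta: Theta 4–3.
Eta–Delta: Delta 5–2.
Eta–Tau: Tau 5–2.
Theta vs Delta: Theta preferred on 2+3 = 5 ballots; Theta wins 5–2.
Theta vs Tau: Tau, 7–0.
Delta vs Tau: 1 to 6, Tau.
Tau beats each of Eta, Theta, Delta — Tau is the Condorcet winner.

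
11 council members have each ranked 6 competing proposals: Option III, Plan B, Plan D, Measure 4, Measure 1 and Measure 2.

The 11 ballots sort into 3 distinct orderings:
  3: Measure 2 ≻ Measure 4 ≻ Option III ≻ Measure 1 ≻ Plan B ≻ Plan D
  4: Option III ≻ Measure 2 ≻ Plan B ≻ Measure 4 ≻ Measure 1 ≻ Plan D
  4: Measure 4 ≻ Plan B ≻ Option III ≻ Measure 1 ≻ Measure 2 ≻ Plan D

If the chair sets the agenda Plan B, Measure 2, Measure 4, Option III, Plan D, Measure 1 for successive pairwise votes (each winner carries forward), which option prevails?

Round 1: Plan B vs Measure 2 — 4–7, Measure 2 advances.
Round 2: Measure 2 vs Measure 4 — 7–4, Measure 2 advances.
Round 3: Measure 2 vs Option III — 3–8, Option III advances.
Round 4: Option III vs Plan D — 11–0, Option III advances.
Round 5: Option III vs Measure 1 — 11–0, Option III advances.
Option III survives the agenda.

Option III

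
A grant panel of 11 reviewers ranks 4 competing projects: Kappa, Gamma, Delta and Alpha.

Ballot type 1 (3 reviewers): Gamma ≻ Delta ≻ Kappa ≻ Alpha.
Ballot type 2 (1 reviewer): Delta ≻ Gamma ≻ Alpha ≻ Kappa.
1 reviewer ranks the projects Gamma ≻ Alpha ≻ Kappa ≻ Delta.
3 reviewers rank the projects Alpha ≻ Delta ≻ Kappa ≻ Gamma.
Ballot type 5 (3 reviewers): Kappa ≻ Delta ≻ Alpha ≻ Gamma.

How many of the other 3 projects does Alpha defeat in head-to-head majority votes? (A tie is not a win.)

Alpha against each rival (11 reviewers):
Alpha vs Kappa: 5 to 6, Kappa.
Alpha vs Gamma: Alpha wins 6–5.
Alpha vs Delta: 1+3 = 4 for Alpha, 7 for Delta — Delta by 7–4.
Alpha beats Gamma; loses to Kappa, Delta — 1 pairwise win.

1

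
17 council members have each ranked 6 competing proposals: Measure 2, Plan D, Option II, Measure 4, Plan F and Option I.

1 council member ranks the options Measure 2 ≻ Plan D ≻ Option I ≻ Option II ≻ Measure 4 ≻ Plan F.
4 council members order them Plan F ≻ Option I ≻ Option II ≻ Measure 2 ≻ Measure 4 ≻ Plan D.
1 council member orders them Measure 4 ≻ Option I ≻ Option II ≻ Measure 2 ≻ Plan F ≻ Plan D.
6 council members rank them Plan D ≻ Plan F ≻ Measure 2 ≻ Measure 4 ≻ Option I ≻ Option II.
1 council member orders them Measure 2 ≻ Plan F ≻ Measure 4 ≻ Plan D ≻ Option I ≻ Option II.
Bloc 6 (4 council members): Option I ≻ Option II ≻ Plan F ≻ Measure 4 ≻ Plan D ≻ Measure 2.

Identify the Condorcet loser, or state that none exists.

none

Head-to-head results (17 council members):
Measure 2 vs Plan D: 7 to 10, Plan D.
Measure 2 vs Option II: 8 to 9, Option II.
Measure 2 vs Measure 4: Measure 2 preferred on 1+4+6+1 = 12 ballots; Measure 2 wins 12–5.
Measure 2 vs Plan F: Measure 2 is ranked higher on 1+1+1 = 3 ballots, Plan F on 14. Plan F wins 14–3.
Measure 2 vs Option I: Option I wins 9–8.
Plan D vs Option II: Option II, 9–8.
Plan D vs Measure 4: Measure 4, 10–7.
Plan D vs Plan F: Plan D is ranked higher on 1+6 = 7 ballots, Plan F on 10. Plan F wins 10–7.
Plan D–Option I: Option I 9–8.
Option II vs Measure 4: Option II wins 9–8.
Option II–Plan F: Plan F 11–6.
Option II vs Option I: 0 to 17, Option I.
Measure 4–Plan F: Plan F 15–2.
Measure 4 vs Option I: Measure 4 preferred on 1+6+1 = 8 ballots; Option I wins 9–8.
Plan F vs Option I: 4+6+1 = 11 for Plan F, 6 for Option I — Plan F by 11–6.
Each option has at least one pairwise win (Measure 2 beats Measure 4; Plan D beats Measure 2; Option II beats Measure 2; Measure 4 beats Plan D; Plan F beats Measure 2; Option I beats Measure 2) — no Condorcet loser.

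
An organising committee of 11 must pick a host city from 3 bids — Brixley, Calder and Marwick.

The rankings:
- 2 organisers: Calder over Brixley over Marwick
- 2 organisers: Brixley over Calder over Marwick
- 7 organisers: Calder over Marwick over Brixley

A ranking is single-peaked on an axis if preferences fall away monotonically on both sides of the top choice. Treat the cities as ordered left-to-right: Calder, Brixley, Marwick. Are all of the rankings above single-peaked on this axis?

Axis positions: Calder=1, Brixley=2, Marwick=3.
Faction 1 (peak Calder at position 1): ranking walks positions 1-2-3, expanding outward from the peak — single-peaked.
Faction 2 (peak Brixley at position 2): ranking walks positions 2-1-3, expanding outward from the peak — single-peaked.
Faction 3: ranking walks positions 1-3-2; Marwick is ranked above Brixley even though Brixley lies between Marwick and the peak Calder on the axis — preferences dip and rise again. Not single-peaked.
Faction 3 violates single-peakedness, so the profile is not single-peaked on this axis.

no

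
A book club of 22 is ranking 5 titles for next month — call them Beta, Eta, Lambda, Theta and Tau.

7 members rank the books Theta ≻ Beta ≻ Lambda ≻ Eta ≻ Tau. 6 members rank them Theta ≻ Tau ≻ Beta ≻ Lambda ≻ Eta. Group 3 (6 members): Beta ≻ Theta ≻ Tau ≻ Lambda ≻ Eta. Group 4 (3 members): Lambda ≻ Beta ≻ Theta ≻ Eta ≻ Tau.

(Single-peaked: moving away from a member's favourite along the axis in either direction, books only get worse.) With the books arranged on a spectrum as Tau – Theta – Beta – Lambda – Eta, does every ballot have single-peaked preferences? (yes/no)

yes

Axis positions: Tau=1, Theta=2, Beta=3, Lambda=4, Eta=5.
Group 1 (peak Theta at position 2): ranking walks positions 2-3-4-5-1, expanding outward from the peak — single-peaked.
Group 2 (peak Theta at position 2): ranking walks positions 2-1-3-4-5, expanding outward from the peak — single-peaked.
Group 3 (peak Beta at position 3): ranking walks positions 3-2-1-4-5, expanding outward from the peak — single-peaked.
Group 4 (peak Lambda at position 4): ranking walks positions 4-3-2-5-1, expanding outward from the peak — single-peaked.
Every ranking is single-peaked on this axis.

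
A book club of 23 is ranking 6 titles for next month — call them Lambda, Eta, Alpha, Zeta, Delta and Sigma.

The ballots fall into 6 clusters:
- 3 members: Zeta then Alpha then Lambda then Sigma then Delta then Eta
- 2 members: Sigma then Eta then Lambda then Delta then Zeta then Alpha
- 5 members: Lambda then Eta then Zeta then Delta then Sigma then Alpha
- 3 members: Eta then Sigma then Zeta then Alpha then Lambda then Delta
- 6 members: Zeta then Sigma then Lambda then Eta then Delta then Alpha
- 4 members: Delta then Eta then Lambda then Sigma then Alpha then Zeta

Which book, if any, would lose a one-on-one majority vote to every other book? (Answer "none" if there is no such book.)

Alpha

Pairwise majorities:
Lambda–Eta: Lambda 14–9.
Lambda vs Alpha: Lambda wins 17–6.
Lambda vs Zeta: Zeta, 12–11.
Lambda vs Delta: Lambda is ranked higher on 3+2+5+3+6 = 19 ballots, Delta on 4. Lambda wins 19–4.
Lambda vs Sigma: 12 to 11, Lambda.
Eta–Alpha: Eta 20–3.
Eta vs Zeta: Eta wins 14–9.
Eta vs Delta: 16 to 7, Eta.
Eta–Sigma: Eta 12–11.
Alpha vs Zeta: Alpha preferred on 4 ballots; Zeta wins 19–4.
Alpha vs Delta: Alpha preferred on 3+3 = 6 ballots; Delta wins 17–6.
Alpha vs Sigma: Alpha is ranked higher on 3 ballots, Sigma on 20. Sigma wins 20–3.
Zeta vs Delta: 17 to 6, Zeta.
Zeta vs Sigma: Zeta is ranked higher on 3+5+6 = 14 ballots, Sigma on 9. Zeta wins 14–9.
Delta vs Sigma: 5+4 = 9 for Delta, 14 for Sigma — Sigma by 14–9.
Alpha loses to every other book — it is the Condorcet loser.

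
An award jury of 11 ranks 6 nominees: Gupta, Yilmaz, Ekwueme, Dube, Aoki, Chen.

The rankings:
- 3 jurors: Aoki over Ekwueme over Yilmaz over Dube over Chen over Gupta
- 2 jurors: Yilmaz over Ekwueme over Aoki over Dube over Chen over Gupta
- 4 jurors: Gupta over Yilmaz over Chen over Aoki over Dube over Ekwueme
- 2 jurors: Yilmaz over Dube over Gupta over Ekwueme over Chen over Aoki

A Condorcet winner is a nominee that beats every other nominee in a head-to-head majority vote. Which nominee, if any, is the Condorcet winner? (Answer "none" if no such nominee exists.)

Head-to-head results (11 jurors):
Gupta vs Yilmaz: Yilmaz, 7–4.
Gupta vs Ekwueme: Gupta wins 6–5.
Gupta vs Dube: Dube, 7–4.
Gupta vs Aoki: Gupta, 6–5.
Gupta vs Chen: Gupta, 6–5.
Yilmaz vs Ekwueme: Yilmaz, 8–3.
Yilmaz vs Dube: Yilmaz wins 11–0.
Yilmaz vs Aoki: Yilmaz, 8–3.
Yilmaz vs Chen: Yilmaz wins 11–0.
Ekwueme–Dube: Dube 6–5.
Ekwueme vs Aoki: Aoki wins 7–4.
Ekwueme–Chen: Ekwueme 7–4.
Dube vs Aoki: Aoki, 9–2.
Dube vs Chen: Dube, 7–4.
Aoki–Chen: Chen 6–5.
Yilmaz wins every pairwise contest, so Yilmaz is the Condorcet winner.

Yilmaz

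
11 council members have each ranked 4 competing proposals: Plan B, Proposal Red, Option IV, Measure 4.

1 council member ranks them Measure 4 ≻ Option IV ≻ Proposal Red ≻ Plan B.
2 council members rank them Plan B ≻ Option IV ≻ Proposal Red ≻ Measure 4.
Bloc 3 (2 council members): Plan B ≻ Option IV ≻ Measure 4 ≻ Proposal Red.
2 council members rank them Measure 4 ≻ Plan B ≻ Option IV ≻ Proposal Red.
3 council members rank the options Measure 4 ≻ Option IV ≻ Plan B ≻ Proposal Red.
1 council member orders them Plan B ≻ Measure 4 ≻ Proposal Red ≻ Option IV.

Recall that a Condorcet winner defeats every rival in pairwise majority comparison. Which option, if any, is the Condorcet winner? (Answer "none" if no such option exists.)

Check each pair by majority over 11 ballots:
Plan B vs Proposal Red: Plan B preferred on 2+2+2+3+1 = 10 ballots; Plan B wins 10–1.
Plan B vs Option IV: 2+2+2+1 = 7 for Plan B, 4 for Option IV — Plan B by 7–4.
Plan B vs Measure 4: 2+2+1 = 5 for Plan B, 6 for Measure 4 — Measure 4 by 6–5.
Proposal Red vs Option IV: 1 for Proposal Red, 10 for Option IV — Option IV by 10–1.
Proposal Red vs Measure 4: 2 to 9, Measure 4.
Option IV vs Measure 4: 4 to 7, Measure 4.
Measure 4 beats each of Plan B, Proposal Red, Option IV — Measure 4 is the Condorcet winner.

Measure 4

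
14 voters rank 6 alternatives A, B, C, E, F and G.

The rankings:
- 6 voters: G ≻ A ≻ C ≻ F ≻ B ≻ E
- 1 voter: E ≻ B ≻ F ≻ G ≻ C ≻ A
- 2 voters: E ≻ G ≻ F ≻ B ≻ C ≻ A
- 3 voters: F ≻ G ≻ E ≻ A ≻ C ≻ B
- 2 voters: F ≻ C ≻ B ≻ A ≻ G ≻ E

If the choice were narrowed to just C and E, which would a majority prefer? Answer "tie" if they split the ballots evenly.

C

Ballots ranking C above E: 6 + 2 = 8.
Ballots ranking E above C: 14 − 8 = 6.
C wins the head-to-head 8–6.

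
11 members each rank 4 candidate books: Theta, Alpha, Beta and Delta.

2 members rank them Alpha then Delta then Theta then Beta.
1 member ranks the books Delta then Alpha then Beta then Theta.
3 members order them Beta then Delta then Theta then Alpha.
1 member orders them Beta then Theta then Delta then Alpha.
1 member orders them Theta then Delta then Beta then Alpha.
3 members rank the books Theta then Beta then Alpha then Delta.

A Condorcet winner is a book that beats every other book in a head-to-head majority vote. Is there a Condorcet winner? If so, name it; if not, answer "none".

Head-to-head results (11 members):
Theta vs Alpha: 8 to 3, Theta.
Theta vs Beta: Theta preferred on 2+1+3 = 6 ballots; Theta wins 6–5.
Theta vs Delta: Delta, 6–5.
Alpha vs Beta: Beta, 8–3.
Alpha vs Delta: Delta, 6–5.
Beta vs Delta: Beta wins 7–4.
Each book drops at least one matchup (Theta loses to Delta; Alpha loses to Theta; Beta loses to Theta; Delta loses to Beta); the cycle Theta → Beta → Delta → Theta rules out a Condorcet winner.

none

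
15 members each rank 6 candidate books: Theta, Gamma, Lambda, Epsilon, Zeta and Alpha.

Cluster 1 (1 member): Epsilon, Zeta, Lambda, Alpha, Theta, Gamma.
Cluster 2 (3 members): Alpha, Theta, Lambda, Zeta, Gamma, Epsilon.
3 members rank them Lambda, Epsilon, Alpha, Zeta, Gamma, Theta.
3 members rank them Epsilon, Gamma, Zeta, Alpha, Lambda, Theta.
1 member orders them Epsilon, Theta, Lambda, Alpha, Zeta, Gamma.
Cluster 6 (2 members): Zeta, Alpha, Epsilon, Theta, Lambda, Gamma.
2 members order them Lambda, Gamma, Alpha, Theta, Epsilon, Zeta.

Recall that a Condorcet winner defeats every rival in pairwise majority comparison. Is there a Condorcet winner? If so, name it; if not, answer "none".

Check each pair by majority over 15 ballots:
Theta–Gamma: Gamma 8–7.
Theta vs Lambda: Lambda, 9–6.
Theta–Epsilon: Epsilon 10–5.
Theta vs Zeta: Zeta wins 9–6.
Theta vs Alpha: Alpha wins 14–1.
Gamma–Lambda: Lambda 12–3.
Gamma vs Epsilon: Epsilon, 10–5.
Gamma vs Zeta: Zeta wins 10–5.
Gamma vs Alpha: Alpha wins 10–5.
Lambda vs Epsilon: Lambda wins 8–7.
Lambda vs Zeta: Lambda, 9–6.
Lambda–Alpha: Alpha 8–7.
Epsilon vs Zeta: Epsilon, 10–5.
Epsilon vs Alpha: Epsilon wins 8–7.
Zeta vs Alpha: Alpha, 9–6.
Each book drops at least one matchup (Theta loses to Gamma; Gamma loses to Lambda; Lambda loses to Alpha; Epsilon loses to Lambda; Zeta loses to Lambda; Alpha loses to Epsilon); the cycle Lambda beats Epsilon beats Alpha beats Lambda rules out a Condorcet winner.

none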